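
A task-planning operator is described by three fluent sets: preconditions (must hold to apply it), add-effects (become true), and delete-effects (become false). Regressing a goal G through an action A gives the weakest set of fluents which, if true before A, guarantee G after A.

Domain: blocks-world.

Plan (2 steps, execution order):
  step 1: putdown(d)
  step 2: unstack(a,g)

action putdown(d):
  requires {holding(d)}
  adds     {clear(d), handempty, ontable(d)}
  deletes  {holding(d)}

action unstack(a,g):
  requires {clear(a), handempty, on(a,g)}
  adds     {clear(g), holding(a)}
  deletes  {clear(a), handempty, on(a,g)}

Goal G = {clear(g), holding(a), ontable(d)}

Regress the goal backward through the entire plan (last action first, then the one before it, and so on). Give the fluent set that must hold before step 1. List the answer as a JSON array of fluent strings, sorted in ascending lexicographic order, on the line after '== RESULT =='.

Regress step by step:
  through step 2 (unstack(a,g)): drop {clear(g), holding(a)}, keep {ontable(d)}, require {clear(a), handempty, on(a,g)}
    → {clear(a), handempty, on(a,g), ontable(d)}
  through step 1 (putdown(d)): drop {handempty, ontable(d)}, keep {clear(a), on(a,g)}, require {holding(d)}
    → {clear(a), holding(d), on(a,g)}

== RESULT ==
["clear(a)", "holding(d)", "on(a,g)"]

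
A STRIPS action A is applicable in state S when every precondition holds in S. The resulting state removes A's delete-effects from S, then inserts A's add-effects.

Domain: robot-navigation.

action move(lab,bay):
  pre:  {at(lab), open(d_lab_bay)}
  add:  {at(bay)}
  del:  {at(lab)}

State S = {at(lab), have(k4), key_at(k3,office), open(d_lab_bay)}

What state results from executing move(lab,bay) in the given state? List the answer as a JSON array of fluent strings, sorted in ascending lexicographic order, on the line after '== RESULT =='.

Progress:
  pre ⊆ S: {at(lab), open(d_lab_bay)} ⊆ S  — applicable
  S \ del = {have(k4), key_at(k3,office), open(d_lab_bay)}
  ∪ add   = {at(bay), have(k4), key_at(k3,office), open(d_lab_bay)}

== RESULT ==
["at(bay)", "have(k4)", "key_at(k3,office)", "open(d_lab_bay)"]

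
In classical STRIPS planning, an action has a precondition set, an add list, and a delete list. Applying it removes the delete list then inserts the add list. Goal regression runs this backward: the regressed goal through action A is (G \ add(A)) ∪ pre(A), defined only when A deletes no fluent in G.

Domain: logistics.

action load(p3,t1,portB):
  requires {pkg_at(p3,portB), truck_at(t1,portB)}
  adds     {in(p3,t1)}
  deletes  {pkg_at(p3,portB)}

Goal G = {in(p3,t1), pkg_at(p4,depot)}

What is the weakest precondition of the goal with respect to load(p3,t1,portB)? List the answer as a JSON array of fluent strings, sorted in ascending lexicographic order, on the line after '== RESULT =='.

Compute (G \ add) ∪ pre:
  G ∩ del = {}  (empty — regression defined)
  G \ add = {in(p3,t1), pkg_at(p4,depot)} \ {in(p3,t1)} = {pkg_at(p4,depot)}
  ∪ pre   = {pkg_at(p4,depot)} ∪ {pkg_at(p3,portB), truck_at(t1,portB)}
          = {pkg_at(p3,portB), pkg_at(p4,depot), truck_at(t1,portB)}

== RESULT ==
["pkg_at(p3,portB)", "pkg_at(p4,depot)", "truck_at(t1,portB)"]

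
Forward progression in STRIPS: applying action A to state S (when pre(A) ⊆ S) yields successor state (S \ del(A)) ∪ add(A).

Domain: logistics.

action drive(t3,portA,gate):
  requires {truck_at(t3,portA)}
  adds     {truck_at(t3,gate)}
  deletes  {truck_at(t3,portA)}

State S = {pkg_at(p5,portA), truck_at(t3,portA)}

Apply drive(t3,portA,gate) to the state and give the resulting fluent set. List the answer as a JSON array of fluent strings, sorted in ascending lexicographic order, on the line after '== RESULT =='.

Progress:
  pre ⊆ S: {truck_at(t3,portA)} ⊆ S  — applicable
  S \ del = {pkg_at(p5,portA)}
  ∪ add   = {pkg_at(p5,portA), truck_at(t3,gate)}

== RESULT ==
["pkg_at(p5,portA)", "truck_at(t3,gate)"]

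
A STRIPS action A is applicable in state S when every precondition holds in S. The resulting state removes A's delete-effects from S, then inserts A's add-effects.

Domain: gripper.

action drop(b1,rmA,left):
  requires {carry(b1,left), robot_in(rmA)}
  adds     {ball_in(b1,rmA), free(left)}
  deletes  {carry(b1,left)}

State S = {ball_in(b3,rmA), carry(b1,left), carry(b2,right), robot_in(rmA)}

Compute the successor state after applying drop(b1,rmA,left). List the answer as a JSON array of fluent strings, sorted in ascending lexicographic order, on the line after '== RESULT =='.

Compute (S \ del) ∪ add:
  pre ⊆ S: {carry(b1,left), robot_in(rmA)} ⊆ S  — applicable
  S \ del = {ball_in(b3,rmA), carry(b2,right), robot_in(rmA)}
  ∪ add   = {ball_in(b1,rmA), ball_in(b3,rmA), carry(b2,right), free(left), robot_in(rmA)}

== RESULT ==
["ball_in(b1,rmA)", "ball_in(b3,rmA)", "carry(b2,right)", "free(left)", "robot_in(rmA)"]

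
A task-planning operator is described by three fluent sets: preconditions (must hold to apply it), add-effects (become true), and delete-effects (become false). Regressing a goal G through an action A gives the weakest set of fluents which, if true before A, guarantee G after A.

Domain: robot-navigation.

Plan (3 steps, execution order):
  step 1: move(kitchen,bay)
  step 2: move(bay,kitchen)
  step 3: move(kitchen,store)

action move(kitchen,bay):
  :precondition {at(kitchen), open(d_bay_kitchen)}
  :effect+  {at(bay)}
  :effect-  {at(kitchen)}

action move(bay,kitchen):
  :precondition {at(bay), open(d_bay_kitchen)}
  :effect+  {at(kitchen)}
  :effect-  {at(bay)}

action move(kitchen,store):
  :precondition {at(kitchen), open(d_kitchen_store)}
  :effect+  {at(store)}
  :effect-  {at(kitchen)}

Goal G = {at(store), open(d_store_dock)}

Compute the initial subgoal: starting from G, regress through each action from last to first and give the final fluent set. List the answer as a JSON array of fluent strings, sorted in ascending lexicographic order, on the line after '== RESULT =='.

Regress step by step:
  through step 3 (move(kitchen,store)): drop {at(store)}, keep {open(d_store_dock)}, require {at(kitchen), open(d_kitchen_store)}
    → {at(kitchen), open(d_kitchen_store), open(d_store_dock)}
  through step 2 (move(bay,kitchen)): drop {at(kitchen)}, keep {open(d_kitchen_store), open(d_store_dock)}, require {at(bay), open(d_bay_kitchen)}
    → {at(bay), open(d_bay_kitchen), open(d_kitchen_store), open(d_store_dock)}
  through step 1 (move(kitchen,bay)): drop {at(bay)}, keep {open(d_bay_kitchen), open(d_kitchen_store), open(d_store_dock)}, require {at(kitchen), open(d_bay_kitchen)}
    → {at(kitchen), open(d_bay_kitchen), open(d_kitchen_store), open(d_store_dock)}

== RESULT ==
["at(kitchen)", "open(d_bay_kitchen)", "open(d_kitchen_store)", "open(d_store_dock)"]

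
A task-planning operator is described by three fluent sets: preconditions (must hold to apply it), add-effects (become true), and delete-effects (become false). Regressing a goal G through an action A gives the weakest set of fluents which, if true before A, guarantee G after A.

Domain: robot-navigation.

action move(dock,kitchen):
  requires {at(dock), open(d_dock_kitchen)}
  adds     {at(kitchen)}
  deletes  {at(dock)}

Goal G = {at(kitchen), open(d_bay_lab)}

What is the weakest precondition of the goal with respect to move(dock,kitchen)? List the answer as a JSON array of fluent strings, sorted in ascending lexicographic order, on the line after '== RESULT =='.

Compute (G \ add) ∪ pre:
  G ∩ del = {}  (empty — regression defined)
  G \ add = {at(kitchen), open(d_bay_lab)} \ {at(kitchen)} = {open(d_bay_lab)}
  ∪ pre   = {open(d_bay_lab)} ∪ {at(dock), open(d_dock_kitchen)}
          = {at(dock), open(d_bay_lab), open(d_dock_kitchen)}

== RESULT ==
["at(dock)", "open(d_bay_lab)", "open(d_dock_kitchen)"]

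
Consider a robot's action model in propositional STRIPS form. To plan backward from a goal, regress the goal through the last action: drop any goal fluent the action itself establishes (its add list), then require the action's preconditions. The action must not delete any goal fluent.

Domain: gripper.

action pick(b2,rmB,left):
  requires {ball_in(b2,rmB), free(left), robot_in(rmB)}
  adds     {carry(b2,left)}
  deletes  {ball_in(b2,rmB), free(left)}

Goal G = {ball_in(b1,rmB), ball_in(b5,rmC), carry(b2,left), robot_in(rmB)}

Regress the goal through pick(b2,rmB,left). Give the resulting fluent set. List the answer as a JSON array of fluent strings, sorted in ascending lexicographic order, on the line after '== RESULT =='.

Regress:
  G ∩ del = {}  (empty — regression defined)
  G \ add = {ball_in(b1,rmB), ball_in(b5,rmC), carry(b2,left), robot_in(rmB)} \ {carry(b2,left)} = {ball_in(b1,rmB), ball_in(b5,rmC), robot_in(rmB)}
  ∪ pre   = {ball_in(b1,rmB), ball_in(b5,rmC), robot_in(rmB)} ∪ {ball_in(b2,rmB), free(left), robot_in(rmB)}
          = {ball_in(b1,rmB), ball_in(b2,rmB), ball_in(b5,rmC), free(left), robot_in(rmB)}

== RESULT ==
["ball_in(b1,rmB)", "ball_in(b2,rmB)", "ball_in(b5,rmC)", "free(left)", "robot_in(rmB)"]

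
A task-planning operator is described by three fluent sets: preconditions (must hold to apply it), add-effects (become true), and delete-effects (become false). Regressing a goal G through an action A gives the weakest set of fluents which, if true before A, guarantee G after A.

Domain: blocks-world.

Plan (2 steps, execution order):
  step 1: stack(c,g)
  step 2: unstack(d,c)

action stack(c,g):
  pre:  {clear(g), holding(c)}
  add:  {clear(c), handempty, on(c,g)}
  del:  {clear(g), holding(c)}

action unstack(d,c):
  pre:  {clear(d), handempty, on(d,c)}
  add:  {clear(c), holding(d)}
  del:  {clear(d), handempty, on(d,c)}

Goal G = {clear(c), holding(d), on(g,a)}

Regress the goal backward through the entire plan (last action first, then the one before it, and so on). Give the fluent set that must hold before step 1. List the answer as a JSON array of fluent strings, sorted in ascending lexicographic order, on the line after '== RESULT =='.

Work backward from the goal:
  through step 2 (unstack(d,c)): drop {clear(c), holding(d)}, keep {on(g,a)}, require {clear(d), handempty, on(d,c)}
    → {clear(d), handempty, on(d,c), on(g,a)}
  through step 1 (stack(c,g)): drop {handempty}, keep {clear(d), on(d,c), on(g,a)}, require {clear(g), holding(c)}
    → {clear(d), clear(g), holding(c), on(d,c), on(g,a)}

== RESULT ==
["clear(d)", "clear(g)", "holding(c)", "on(d,c)", "on(g,a)"]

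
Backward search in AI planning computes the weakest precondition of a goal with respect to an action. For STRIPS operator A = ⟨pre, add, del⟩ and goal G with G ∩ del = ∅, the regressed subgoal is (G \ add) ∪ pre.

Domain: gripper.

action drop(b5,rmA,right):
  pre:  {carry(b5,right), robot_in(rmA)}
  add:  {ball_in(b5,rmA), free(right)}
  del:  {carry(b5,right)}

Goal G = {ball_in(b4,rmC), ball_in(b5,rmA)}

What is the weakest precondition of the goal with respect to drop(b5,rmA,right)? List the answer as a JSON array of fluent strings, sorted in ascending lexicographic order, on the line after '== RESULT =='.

Regress:
  G ∩ del = {}  (empty — regression defined)
  G \ add = {ball_in(b4,rmC), ball_in(b5,rmA)} \ {ball_in(b5,rmA), free(right)} = {ball_in(b4,rmC)}
  ∪ pre   = {ball_in(b4,rmC)} ∪ {carry(b5,right), robot_in(rmA)}
          = {ball_in(b4,rmC), carry(b5,right), robot_in(rmA)}

== RESULT ==
["ball_in(b4,rmC)", "carry(b5,right)", "robot_in(rmA)"]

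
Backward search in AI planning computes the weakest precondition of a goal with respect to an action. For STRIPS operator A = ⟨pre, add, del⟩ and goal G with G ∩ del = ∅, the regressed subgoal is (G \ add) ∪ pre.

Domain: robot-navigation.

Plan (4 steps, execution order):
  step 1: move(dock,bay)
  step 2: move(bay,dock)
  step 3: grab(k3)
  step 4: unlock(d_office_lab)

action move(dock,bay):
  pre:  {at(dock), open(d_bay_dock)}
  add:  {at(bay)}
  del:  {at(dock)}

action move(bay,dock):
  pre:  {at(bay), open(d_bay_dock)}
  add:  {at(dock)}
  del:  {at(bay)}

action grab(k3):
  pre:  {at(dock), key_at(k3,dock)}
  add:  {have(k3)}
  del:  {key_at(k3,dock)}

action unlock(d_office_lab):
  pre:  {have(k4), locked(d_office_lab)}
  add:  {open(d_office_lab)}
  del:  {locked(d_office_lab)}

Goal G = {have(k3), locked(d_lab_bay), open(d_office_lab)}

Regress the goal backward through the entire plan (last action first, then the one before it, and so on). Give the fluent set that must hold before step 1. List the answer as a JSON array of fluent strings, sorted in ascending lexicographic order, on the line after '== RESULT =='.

Regress step by step:
  through step 4 (unlock(d_office_lab)): drop {open(d_office_lab)}, keep {have(k3), locked(d_lab_bay)}, require {have(k4), locked(d_office_lab)}
    → {have(k3), have(k4), locked(d_lab_bay), locked(d_office_lab)}
  through step 3 (grab(k3)): drop {have(k3)}, keep {have(k4), locked(d_lab_bay), locked(d_office_lab)}, require {at(dock), key_at(k3,dock)}
    → {at(dock), have(k4), key_at(k3,dock), locked(d_lab_bay), locked(d_office_lab)}
  through step 2 (move(bay,dock)): drop {at(dock)}, keep {have(k4), key_at(k3,dock), locked(d_lab_bay), locked(d_office_lab)}, require {at(bay), open(d_bay_dock)}
    → {at(bay), have(k4), key_at(k3,dock), locked(d_lab_bay), locked(d_office_lab), open(d_bay_dock)}
  through step 1 (move(dock,bay)): drop {at(bay)}, keep {have(k4), key_at(k3,dock), locked(d_lab_bay), locked(d_office_lab), open(d_bay_dock)}, require {at(dock), open(d_bay_dock)}
    → {at(dock), have(k4), key_at(k3,dock), locked(d_lab_bay), locked(d_office_lab), open(d_bay_dock)}

== RESULT ==
["at(dock)", "have(k4)", "key_at(k3,dock)", "locked(d_lab_bay)", "locked(d_office_lab)", "open(d_bay_dock)"]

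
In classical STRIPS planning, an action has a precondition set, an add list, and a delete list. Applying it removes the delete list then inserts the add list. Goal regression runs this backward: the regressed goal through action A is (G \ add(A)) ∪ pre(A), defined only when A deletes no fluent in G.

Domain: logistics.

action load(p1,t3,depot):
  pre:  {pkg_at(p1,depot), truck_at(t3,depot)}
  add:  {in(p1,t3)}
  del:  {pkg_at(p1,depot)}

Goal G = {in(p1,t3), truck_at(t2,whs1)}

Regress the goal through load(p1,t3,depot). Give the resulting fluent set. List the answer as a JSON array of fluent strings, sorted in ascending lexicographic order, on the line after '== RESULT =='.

Regress:
  G ∩ del = {}  (empty — regression defined)
  G \ add = {in(p1,t3), truck_at(t2,whs1)} \ {in(p1,t3)} = {truck_at(t2,whs1)}
  ∪ pre   = {truck_at(t2,whs1)} ∪ {pkg_at(p1,depot), truck_at(t3,depot)}
          = {pkg_at(p1,depot), truck_at(t2,whs1), truck_at(t3,depot)}

== RESULT ==
["pkg_at(p1,depot)", "truck_at(t2,whs1)", "truck_at(t3,depot)"]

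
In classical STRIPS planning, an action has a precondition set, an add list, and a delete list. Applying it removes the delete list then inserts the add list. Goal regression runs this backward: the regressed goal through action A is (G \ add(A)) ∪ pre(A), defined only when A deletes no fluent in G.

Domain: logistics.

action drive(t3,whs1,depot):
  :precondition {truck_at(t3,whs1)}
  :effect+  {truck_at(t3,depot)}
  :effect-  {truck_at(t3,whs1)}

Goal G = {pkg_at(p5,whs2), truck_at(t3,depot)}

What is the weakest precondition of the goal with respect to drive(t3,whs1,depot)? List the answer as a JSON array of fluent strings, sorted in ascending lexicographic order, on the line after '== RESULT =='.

Compute (G \ add) ∪ pre:
  G ∩ del = {}  (empty — regression defined)
  G \ add = {pkg_at(p5,whs2), truck_at(t3,depot)} \ {truck_at(t3,depot)} = {pkg_at(p5,whs2)}
  ∪ pre   = {pkg_at(p5,whs2)} ∪ {truck_at(t3,whs1)}
          = {pkg_at(p5,whs2), truck_at(t3,whs1)}

== RESULT ==
["pkg_at(p5,whs2)", "truck_at(t3,whs1)"]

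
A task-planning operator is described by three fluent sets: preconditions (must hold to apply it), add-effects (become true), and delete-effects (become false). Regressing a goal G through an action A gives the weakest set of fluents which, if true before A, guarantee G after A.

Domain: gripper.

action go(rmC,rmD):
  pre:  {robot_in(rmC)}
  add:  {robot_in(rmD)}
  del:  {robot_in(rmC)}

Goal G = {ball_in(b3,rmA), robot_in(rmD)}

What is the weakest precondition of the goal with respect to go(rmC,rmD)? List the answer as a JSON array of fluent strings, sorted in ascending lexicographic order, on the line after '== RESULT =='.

Compute (G \ add) ∪ pre:
  G ∩ del = {}  (empty — regression defined)
  G \ add = {ball_in(b3,rmA), robot_in(rmD)} \ {robot_in(rmD)} = {ball_in(b3,rmA)}
  ∪ pre   = {ball_in(b3,rmA)} ∪ {robot_in(rmC)}
          = {ball_in(b3,rmA), robot_in(rmC)}

== RESULT ==
["ball_in(b3,rmA)", "robot_in(rmC)"]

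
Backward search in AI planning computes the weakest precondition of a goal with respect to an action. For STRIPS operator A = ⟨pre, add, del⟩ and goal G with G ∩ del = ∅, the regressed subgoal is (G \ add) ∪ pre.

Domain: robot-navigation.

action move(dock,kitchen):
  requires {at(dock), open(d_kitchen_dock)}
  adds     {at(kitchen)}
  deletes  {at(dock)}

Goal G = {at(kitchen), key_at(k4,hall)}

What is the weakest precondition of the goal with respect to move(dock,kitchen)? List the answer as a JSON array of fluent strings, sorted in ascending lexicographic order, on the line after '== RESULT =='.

Compute (G \ add) ∪ pre:
  G ∩ del = {}  (empty — regression defined)
  G \ add = {at(kitchen), key_at(k4,hall)} \ {at(kitchen)} = {key_at(k4,hall)}
  ∪ pre   = {key_at(k4,hall)} ∪ {at(dock), open(d_kitchen_dock)}
          = {at(dock), key_at(k4,hall), open(d_kitchen_dock)}

== RESULT ==
["at(dock)", "key_at(k4,hall)", "open(d_kitchen_dock)"]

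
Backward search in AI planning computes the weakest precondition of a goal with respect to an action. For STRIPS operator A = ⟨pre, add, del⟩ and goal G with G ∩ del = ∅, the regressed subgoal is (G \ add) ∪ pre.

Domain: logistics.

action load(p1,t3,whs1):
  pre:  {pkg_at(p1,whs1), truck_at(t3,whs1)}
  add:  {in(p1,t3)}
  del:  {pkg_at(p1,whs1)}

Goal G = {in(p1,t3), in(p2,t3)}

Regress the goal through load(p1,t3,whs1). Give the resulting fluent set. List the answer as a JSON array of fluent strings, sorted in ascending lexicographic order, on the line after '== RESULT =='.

Regress:
  G ∩ del = {}  (empty — regression defined)
  G \ add = {in(p1,t3), in(p2,t3)} \ {in(p1,t3)} = {in(p2,t3)}
  ∪ pre   = {in(p2,t3)} ∪ {pkg_at(p1,whs1), truck_at(t3,whs1)}
          = {in(p2,t3), pkg_at(p1,whs1), truck_at(t3,whs1)}

== RESULT ==
["in(p2,t3)", "pkg_at(p1,whs1)", "truck_at(t3,whs1)"]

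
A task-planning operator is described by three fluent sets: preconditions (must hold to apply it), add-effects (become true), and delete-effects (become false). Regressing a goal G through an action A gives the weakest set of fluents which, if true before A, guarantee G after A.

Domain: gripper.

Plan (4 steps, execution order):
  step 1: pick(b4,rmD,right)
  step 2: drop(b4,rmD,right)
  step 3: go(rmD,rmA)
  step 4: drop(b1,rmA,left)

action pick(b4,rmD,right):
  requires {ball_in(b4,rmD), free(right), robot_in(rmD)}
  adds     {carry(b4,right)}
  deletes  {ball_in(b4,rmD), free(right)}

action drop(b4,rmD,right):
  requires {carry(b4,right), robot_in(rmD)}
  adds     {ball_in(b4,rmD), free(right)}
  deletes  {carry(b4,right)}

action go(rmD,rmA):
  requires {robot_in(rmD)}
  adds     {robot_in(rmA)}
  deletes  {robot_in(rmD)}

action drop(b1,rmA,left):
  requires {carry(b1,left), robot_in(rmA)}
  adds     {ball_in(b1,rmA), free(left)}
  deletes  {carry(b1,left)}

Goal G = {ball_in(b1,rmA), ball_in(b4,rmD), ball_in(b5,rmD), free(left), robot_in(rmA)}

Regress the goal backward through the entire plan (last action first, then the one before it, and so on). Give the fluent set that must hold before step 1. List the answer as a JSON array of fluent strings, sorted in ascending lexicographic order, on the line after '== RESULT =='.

Regress step by step:
  through step 4 (drop(b1,rmA,left)): drop {ball_in(b1,rmA), free(left)}, keep {ball_in(b4,rmD), ball_in(b5,rmD), robot_in(rmA)}, require {carry(b1,left), robot_in(rmA)}
    → {ball_in(b4,rmD), ball_in(b5,rmD), carry(b1,left), robot_in(rmA)}
  through step 3 (go(rmD,rmA)): drop {robot_in(rmA)}, keep {ball_in(b4,rmD), ball_in(b5,rmD), carry(b1,left)}, require {robot_in(rmD)}
    → {ball_in(b4,rmD), ball_in(b5,rmD), carry(b1,left), robot_in(rmD)}
  through step 2 (drop(b4,rmD,right)): drop {ball_in(b4,rmD)}, keep {ball_in(b5,rmD), carry(b1,left), robot_in(rmD)}, require {carry(b4,right), robot_in(rmD)}
    → {ball_in(b5,rmD), carry(b1,left), carry(b4,right), robot_in(rmD)}
  through step 1 (pick(b4,rmD,right)): drop {carry(b4,right)}, keep {ball_in(b5,rmD), carry(b1,left), robot_in(rmD)}, require {ball_in(b4,rmD), free(right), robot_in(rmD)}
    → {ball_in(b4,rmD), ball_in(b5,rmD), carry(b1,left), free(right), robot_in(rmD)}

== RESULT ==
["ball_in(b4,rmD)", "ball_in(b5,rmD)", "carry(b1,left)", "free(right)", "robot_in(rmD)"]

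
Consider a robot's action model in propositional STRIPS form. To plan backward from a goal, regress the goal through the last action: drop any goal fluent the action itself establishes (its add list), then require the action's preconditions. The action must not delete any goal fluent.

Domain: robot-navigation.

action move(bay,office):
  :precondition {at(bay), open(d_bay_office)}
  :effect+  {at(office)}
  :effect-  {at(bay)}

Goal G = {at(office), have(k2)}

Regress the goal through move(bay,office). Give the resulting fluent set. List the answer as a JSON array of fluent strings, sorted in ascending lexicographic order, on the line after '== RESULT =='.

Regress:
  G ∩ del = {}  (empty — regression defined)
  G \ add = {at(office), have(k2)} \ {at(office)} = {have(k2)}
  ∪ pre   = {have(k2)} ∪ {at(bay), open(d_bay_office)}
          = {at(bay), have(k2), open(d_bay_office)}

== RESULT ==
["at(bay)", "have(k2)", "open(d_bay_office)"]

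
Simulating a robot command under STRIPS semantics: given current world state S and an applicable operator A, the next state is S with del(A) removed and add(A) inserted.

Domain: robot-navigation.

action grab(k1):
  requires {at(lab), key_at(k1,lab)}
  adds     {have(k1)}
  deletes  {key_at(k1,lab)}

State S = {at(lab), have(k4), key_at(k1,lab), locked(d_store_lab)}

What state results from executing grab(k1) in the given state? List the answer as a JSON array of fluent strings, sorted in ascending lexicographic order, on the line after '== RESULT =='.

Progress:
  pre ⊆ S: {at(lab), key_at(k1,lab)} ⊆ S  — applicable
  S \ del = {at(lab), have(k4), locked(d_store_lab)}
  ∪ add   = {at(lab), have(k1), have(k4), locked(d_store_lab)}

== RESULT ==
["at(lab)", "have(k1)", "have(k4)", "locked(d_store_lab)"]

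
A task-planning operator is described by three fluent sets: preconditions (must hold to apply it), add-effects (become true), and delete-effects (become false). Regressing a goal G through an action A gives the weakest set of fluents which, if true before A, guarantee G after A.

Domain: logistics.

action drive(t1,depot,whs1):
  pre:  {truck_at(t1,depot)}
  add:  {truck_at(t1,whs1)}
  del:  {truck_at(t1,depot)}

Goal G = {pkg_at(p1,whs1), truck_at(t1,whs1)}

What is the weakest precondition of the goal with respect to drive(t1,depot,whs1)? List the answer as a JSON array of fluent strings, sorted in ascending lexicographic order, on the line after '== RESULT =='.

Compute (G \ add) ∪ pre:
  G ∩ del = {}  (empty — regression defined)
  G \ add = {pkg_at(p1,whs1), truck_at(t1,whs1)} \ {truck_at(t1,whs1)} = {pkg_at(p1,whs1)}
  ∪ pre   = {pkg_at(p1,whs1)} ∪ {truck_at(t1,depot)}
          = {pkg_at(p1,whs1), truck_at(t1,depot)}

== RESULT ==
["pkg_at(p1,whs1)", "truck_at(t1,depot)"]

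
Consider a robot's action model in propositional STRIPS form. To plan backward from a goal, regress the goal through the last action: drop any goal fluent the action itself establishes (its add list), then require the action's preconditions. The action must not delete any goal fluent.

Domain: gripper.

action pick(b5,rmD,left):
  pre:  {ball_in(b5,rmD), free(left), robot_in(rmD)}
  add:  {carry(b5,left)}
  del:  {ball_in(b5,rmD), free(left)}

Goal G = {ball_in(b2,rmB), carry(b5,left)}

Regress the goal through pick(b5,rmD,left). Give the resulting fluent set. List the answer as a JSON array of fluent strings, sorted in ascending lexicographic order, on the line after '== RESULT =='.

Regress:
  G ∩ del = {}  (empty — regression defined)
  G \ add = {ball_in(b2,rmB), carry(b5,left)} \ {carry(b5,left)} = {ball_in(b2,rmB)}
  ∪ pre   = {ball_in(b2,rmB)} ∪ {ball_in(b5,rmD), free(left), robot_in(rmD)}
          = {ball_in(b2,rmB), ball_in(b5,rmD), free(left), robot_in(rmD)}

== RESULT ==
["ball_in(b2,rmB)", "ball_in(b5,rmD)", "free(left)", "robot_in(rmD)"]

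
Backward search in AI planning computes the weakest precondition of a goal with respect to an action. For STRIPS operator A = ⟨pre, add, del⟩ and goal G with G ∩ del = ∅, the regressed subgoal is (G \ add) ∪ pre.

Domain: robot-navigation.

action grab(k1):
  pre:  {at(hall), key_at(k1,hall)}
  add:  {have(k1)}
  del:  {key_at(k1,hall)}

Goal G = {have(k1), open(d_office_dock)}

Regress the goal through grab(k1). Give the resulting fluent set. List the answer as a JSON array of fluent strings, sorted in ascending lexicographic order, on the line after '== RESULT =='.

Regress:
  G ∩ del = {}  (empty — regression defined)
  G \ add = {have(k1), open(d_office_dock)} \ {have(k1)} = {open(d_office_dock)}
  ∪ pre   = {open(d_office_dock)} ∪ {at(hall), key_at(k1,hall)}
          = {at(hall), key_at(k1,hall), open(d_office_dock)}

== RESULT ==
["at(hall)", "key_at(k1,hall)", "open(d_office_dock)"]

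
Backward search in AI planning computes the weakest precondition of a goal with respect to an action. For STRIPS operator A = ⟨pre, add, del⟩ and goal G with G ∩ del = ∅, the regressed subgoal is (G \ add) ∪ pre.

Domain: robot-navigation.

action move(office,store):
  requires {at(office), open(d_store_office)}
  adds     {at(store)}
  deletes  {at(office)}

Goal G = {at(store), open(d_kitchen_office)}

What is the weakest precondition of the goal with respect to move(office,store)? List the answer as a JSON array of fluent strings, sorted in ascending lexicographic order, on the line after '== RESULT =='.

Compute (G \ add) ∪ pre:
  G ∩ del = {}  (empty — regression defined)
  G \ add = {at(store), open(d_kitchen_office)} \ {at(store)} = {open(d_kitchen_office)}
  ∪ pre   = {open(d_kitchen_office)} ∪ {at(office), open(d_store_office)}
          = {at(office), open(d_kitchen_office), open(d_store_office)}

== RESULT ==
["at(office)", "open(d_kitchen_office)", "open(d_store_office)"]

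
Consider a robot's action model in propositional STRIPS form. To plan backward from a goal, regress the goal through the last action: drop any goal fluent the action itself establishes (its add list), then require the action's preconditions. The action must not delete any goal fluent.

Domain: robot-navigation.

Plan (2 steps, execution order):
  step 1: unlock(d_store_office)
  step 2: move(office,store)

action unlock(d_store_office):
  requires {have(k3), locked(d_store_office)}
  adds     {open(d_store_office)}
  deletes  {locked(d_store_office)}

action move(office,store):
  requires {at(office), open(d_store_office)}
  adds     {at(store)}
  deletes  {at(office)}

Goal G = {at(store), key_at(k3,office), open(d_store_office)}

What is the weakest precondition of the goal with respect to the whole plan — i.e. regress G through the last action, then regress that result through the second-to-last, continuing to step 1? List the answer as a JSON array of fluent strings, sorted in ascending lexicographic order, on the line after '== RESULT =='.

Work backward from the goal:
  through step 2 (move(office,store)): drop {at(store)}, keep {key_at(k3,office), open(d_store_office)}, require {at(office), open(d_store_office)}
    → {at(office), key_at(k3,office), open(d_store_office)}
  through step 1 (unlock(d_store_office)): drop {open(d_store_office)}, keep {at(office), key_at(k3,office)}, require {have(k3), locked(d_store_office)}
    → {at(office), have(k3), key_at(k3,office), locked(d_store_office)}

== RESULT ==
["at(office)", "have(k3)", "key_at(k3,office)", "locked(d_store_office)"]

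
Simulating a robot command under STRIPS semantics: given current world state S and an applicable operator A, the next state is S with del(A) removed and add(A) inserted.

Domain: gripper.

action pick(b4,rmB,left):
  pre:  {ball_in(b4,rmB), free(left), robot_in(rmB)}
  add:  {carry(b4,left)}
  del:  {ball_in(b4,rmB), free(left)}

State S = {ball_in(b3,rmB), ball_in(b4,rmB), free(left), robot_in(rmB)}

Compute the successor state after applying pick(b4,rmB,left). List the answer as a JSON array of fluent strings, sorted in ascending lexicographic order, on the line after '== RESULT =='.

Progress:
  pre ⊆ S: {ball_in(b4,rmB), free(left), robot_in(rmB)} ⊆ S  — applicable
  S \ del = {ball_in(b3,rmB), robot_in(rmB)}
  ∪ add   = {ball_in(b3,rmB), carry(b4,left), robot_in(rmB)}

== RESULT ==
["ball_in(b3,rmB)", "carry(b4,left)", "robot_in(rmB)"]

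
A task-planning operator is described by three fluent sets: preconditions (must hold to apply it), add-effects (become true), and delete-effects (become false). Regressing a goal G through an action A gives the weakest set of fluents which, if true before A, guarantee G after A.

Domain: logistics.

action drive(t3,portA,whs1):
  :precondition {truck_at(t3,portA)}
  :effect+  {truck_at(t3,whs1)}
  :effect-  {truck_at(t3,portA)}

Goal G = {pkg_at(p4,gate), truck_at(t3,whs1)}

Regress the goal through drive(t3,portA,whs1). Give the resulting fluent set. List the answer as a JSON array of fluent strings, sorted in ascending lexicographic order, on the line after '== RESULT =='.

Compute (G \ add) ∪ pre:
  G ∩ del = {}  (empty — regression defined)
  G \ add = {pkg_at(p4,gate), truck_at(t3,whs1)} \ {truck_at(t3,whs1)} = {pkg_at(p4,gate)}
  ∪ pre   = {pkg_at(p4,gate)} ∪ {truck_at(t3,portA)}
          = {pkg_at(p4,gate), truck_at(t3,portA)}

== RESULT ==
["pkg_at(p4,gate)", "truck_at(t3,portA)"]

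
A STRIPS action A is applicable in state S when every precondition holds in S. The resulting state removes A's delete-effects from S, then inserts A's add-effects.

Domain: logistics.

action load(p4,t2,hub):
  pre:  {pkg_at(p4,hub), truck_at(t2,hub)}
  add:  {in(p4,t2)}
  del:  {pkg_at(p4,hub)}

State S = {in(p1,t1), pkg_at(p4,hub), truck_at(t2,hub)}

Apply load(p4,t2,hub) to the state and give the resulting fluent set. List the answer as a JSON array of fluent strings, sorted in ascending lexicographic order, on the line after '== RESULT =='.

Progress:
  pre ⊆ S: {pkg_at(p4,hub), truck_at(t2,hub)} ⊆ S  — applicable
  S \ del = {in(p1,t1), truck_at(t2,hub)}
  ∪ add   = {in(p1,t1), in(p4,t2), truck_at(t2,hub)}

== RESULT ==
["in(p1,t1)", "in(p4,t2)", "truck_at(t2,hub)"]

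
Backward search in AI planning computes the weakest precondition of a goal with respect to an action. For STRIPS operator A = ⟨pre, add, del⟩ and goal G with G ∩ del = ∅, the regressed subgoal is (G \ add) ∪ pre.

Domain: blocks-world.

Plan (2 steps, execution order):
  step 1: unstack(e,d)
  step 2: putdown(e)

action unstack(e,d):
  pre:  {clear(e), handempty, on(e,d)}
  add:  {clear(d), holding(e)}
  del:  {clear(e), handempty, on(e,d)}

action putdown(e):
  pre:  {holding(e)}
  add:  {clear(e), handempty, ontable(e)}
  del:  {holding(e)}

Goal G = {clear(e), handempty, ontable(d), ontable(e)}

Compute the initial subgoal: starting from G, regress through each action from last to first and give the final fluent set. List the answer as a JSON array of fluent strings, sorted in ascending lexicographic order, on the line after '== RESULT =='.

Work backward from the goal:
  through step 2 (putdown(e)): drop {clear(e), handempty, ontable(e)}, keep {ontable(d)}, require {holding(e)}
    → {holding(e), ontable(d)}
  through step 1 (unstack(e,d)): drop {holding(e)}, keep {ontable(d)}, require {clear(e), handempty, on(e,d)}
    → {clear(e), handempty, on(e,d), ontable(d)}

== RESULT ==
["clear(e)", "handempty", "on(e,d)", "ontable(d)"]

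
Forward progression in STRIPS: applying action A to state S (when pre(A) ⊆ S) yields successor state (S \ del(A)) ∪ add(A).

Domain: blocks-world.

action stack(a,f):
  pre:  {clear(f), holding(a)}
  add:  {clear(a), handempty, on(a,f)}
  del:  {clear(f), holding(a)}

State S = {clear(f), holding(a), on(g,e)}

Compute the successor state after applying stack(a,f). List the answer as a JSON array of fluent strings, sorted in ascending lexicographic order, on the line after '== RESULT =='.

Compute (S \ del) ∪ add:
  pre ⊆ S: {clear(f), holding(a)} ⊆ S  — applicable
  S \ del = {on(g,e)}
  ∪ add   = {clear(a), handempty, on(a,f), on(g,e)}

== RESULT ==
["clear(a)", "handempty", "on(a,f)", "on(g,e)"]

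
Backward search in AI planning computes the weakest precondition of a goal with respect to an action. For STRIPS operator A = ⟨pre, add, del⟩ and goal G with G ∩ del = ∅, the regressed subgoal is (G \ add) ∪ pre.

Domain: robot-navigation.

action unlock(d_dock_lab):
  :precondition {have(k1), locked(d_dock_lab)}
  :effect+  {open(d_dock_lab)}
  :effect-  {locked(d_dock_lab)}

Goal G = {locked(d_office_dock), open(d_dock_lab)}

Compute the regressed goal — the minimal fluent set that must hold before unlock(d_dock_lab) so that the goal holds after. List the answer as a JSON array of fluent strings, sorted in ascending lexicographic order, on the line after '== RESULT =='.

Compute (G \ add) ∪ pre:
  G ∩ del = {}  (empty — regression defined)
  G \ add = {locked(d_office_dock), open(d_dock_lab)} \ {open(d_dock_lab)} = {locked(d_office_dock)}
  ∪ pre   = {locked(d_office_dock)} ∪ {have(k1), locked(d_dock_lab)}
          = {have(k1), locked(d_dock_lab), locked(d_office_dock)}

== RESULT ==
["have(k1)", "locked(d_dock_lab)", "locked(d_office_dock)"]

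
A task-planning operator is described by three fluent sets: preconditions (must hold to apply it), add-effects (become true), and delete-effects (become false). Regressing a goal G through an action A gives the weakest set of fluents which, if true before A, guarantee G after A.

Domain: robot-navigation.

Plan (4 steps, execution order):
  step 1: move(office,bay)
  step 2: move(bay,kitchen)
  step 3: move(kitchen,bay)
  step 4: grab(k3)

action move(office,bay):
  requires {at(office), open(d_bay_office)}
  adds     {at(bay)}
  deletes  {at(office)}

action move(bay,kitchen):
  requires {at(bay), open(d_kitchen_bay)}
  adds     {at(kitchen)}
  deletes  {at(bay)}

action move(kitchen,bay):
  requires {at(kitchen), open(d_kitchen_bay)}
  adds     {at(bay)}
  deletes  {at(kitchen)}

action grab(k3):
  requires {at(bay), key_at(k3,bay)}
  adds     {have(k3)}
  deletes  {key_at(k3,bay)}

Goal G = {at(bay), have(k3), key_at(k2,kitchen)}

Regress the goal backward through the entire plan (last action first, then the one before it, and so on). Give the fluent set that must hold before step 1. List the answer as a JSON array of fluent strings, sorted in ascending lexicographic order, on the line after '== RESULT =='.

Regress step by step:
  through step 4 (grab(k3)): drop {have(k3)}, keep {at(bay), key_at(k2,kitchen)}, require {at(bay), key_at(k3,bay)}
    → {at(bay), key_at(k2,kitchen), key_at(k3,bay)}
  through step 3 (move(kitchen,bay)): drop {at(bay)}, keep {key_at(k2,kitchen), key_at(k3,bay)}, require {at(kitchen), open(d_kitchen_bay)}
    → {at(kitchen), key_at(k2,kitchen), key_at(k3,bay), open(d_kitchen_bay)}
  through step 2 (move(bay,kitchen)): drop {at(kitchen)}, keep {key_at(k2,kitchen), key_at(k3,bay), open(d_kitchen_bay)}, require {at(bay), open(d_kitchen_bay)}
    → {at(bay), key_at(k2,kitchen), key_at(k3,bay), open(d_kitchen_bay)}
  through step 1 (move(office,bay)): drop {at(bay)}, keep {key_at(k2,kitchen), key_at(k3,bay), open(d_kitchen_bay)}, require {at(office), open(d_bay_office)}
    → {at(office), key_at(k2,kitchen), key_at(k3,bay), open(d_bay_office), open(d_kitchen_bay)}

== RESULT ==
["at(office)", "key_at(k2,kitchen)", "key_at(k3,bay)", "open(d_bay_office)", "open(d_kitchen_bay)"]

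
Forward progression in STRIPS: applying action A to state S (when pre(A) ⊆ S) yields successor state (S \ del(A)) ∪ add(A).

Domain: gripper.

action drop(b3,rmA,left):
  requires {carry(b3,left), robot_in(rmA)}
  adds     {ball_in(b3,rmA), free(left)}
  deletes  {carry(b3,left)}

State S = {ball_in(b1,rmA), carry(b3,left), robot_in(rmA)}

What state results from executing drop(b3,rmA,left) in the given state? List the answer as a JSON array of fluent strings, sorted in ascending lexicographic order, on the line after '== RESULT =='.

Progress:
  pre ⊆ S: {carry(b3,left), robot_in(rmA)} ⊆ S  — applicable
  S \ del = {ball_in(b1,rmA), robot_in(rmA)}
  ∪ add   = {ball_in(b1,rmA), ball_in(b3,rmA), free(left), robot_in(rmA)}

== RESULT ==
["ball_in(b1,rmA)", "ball_in(b3,rmA)", "free(left)", "robot_in(rmA)"]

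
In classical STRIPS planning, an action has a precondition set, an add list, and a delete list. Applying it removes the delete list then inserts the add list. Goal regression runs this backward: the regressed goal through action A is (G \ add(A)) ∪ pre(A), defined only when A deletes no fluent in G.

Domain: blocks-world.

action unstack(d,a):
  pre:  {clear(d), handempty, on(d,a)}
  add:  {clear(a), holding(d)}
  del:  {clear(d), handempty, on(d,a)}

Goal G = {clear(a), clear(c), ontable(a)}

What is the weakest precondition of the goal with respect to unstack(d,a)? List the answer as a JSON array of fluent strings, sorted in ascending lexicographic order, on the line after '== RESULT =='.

Compute (G \ add) ∪ pre:
  G ∩ del = {}  (empty — regression defined)
  G \ add = {clear(a), clear(c), ontable(a)} \ {clear(a), holding(d)} = {clear(c), ontable(a)}
  ∪ pre   = {clear(c), ontable(a)} ∪ {clear(d), handempty, on(d,a)}
          = {clear(c), clear(d), handempty, on(d,a), ontable(a)}

== RESULT ==
["clear(c)", "clear(d)", "handempty", "on(d,a)", "ontable(a)"]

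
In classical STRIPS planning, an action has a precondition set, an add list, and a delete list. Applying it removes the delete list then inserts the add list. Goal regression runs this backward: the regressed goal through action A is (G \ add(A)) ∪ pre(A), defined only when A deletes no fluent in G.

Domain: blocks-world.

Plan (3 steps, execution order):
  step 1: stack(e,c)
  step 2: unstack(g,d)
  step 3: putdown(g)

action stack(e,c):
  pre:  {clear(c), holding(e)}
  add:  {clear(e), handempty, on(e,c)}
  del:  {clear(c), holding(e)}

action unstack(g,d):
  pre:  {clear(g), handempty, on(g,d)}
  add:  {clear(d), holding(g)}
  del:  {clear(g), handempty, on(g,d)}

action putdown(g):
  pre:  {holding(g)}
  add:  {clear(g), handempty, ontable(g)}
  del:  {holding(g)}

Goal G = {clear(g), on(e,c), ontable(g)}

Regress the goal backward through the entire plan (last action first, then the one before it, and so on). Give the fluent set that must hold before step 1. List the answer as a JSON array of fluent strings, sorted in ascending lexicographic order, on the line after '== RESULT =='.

Work backward from the goal:
  through step 3 (putdown(g)): drop {clear(g), ontable(g)}, keep {on(e,c)}, require {holding(g)}
    → {holding(g), on(e,c)}
  through step 2 (unstack(g,d)): drop {holding(g)}, keep {on(e,c)}, require {clear(g), handempty, on(g,d)}
    → {clear(g), handempty, on(e,c), on(g,d)}
  through step 1 (stack(e,c)): drop {handempty, on(e,c)}, keep {clear(g), on(g,d)}, require {clear(c), holding(e)}
    → {clear(c), clear(g), holding(e), on(g,d)}

== RESULT ==
["clear(c)", "clear(g)", "holding(e)", "on(g,d)"]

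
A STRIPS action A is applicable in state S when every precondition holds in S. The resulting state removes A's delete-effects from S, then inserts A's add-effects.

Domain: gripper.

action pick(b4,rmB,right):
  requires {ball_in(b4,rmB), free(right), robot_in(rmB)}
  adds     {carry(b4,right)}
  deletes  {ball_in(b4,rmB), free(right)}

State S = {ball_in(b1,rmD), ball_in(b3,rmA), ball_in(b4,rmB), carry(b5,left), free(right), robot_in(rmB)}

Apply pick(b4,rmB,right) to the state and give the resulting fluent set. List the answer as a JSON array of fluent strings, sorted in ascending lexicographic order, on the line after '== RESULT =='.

Compute (S \ del) ∪ add:
  pre ⊆ S: {ball_in(b4,rmB), free(right), robot_in(rmB)} ⊆ S  — applicable
  S \ del = {ball_in(b1,rmD), ball_in(b3,rmA), carry(b5,left), robot_in(rmB)}
  ∪ add   = {ball_in(b1,rmD), ball_in(b3,rmA), carry(b4,right), carry(b5,left), robot_in(rmB)}

== RESULT ==
["ball_in(b1,rmD)", "ball_in(b3,rmA)", "carry(b4,right)", "carry(b5,left)", "robot_in(rmB)"]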